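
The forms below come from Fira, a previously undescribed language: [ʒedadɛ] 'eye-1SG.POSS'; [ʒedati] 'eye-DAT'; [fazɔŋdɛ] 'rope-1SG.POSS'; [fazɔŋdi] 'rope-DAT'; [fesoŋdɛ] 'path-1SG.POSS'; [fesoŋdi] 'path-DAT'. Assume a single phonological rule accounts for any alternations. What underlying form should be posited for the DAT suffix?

The DAT suffix surfaces as [-di] and [-ti], depending on the final segment of the stem.
The 1SG.POSS suffix, which begins with [d], is invariant after every stem; so [d] is not altered by any rule here.
So the underlying form is /-ti/, and voiceless stops become voiced after a nasal.

/-ti/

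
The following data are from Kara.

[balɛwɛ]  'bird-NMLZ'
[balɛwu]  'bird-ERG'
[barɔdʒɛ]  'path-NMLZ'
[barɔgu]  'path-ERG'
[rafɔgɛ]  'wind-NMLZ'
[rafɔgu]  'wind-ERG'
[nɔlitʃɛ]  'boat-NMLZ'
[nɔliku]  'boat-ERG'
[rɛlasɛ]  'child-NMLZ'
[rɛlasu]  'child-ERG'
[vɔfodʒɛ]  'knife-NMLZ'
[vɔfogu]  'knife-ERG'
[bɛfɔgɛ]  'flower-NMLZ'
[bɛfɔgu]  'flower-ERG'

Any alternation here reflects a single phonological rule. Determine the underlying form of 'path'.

'path' shows [dʒ] ~ [g] at the end of the stem ([barɔdʒɛ] vs [barɔgu]).
Compare 'wind', with invariant [g] in [rafɔgɛ] and [rafɔgu]: an analysis with underlying /g/ and a rule producing [dʒ] before the NMLZ suffix would wrongly predict alternation here too.
Therefore /dʒ/ is basic and [g] is derived by depalatalization (palato-alveolar /tʃ/ and /dʒ/ become [k] and [g] when no front vowel follows).
So 'path' = /barɔdʒ/.

/barɔdʒ/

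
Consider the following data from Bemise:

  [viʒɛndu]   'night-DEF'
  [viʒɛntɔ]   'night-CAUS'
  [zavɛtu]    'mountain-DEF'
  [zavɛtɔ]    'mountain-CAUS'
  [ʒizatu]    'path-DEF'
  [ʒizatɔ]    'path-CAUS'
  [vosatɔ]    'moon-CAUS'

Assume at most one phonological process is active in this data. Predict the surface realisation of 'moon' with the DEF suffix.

[vosatu]

The DEF morpheme has two allomorphs, [-du] and [-tu].
By contrast the CAUS suffix keeps its initial [t] throughout — that segment must be underlying.
So the underlying form is /-du/, and voiced stops become voiceless after a vowel.
After 'moon', which ends in a vowel, the suffix surfaces as [-tu], giving [vosatu].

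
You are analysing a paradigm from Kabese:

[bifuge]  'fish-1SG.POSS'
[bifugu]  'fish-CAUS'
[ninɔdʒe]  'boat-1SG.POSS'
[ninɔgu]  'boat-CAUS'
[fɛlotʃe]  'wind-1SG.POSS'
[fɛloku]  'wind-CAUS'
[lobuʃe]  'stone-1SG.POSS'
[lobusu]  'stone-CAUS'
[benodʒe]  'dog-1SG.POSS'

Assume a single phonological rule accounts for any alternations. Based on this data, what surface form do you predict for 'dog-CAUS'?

[benogu]

'boat' shows [dʒ] ~ [g] at the end of the stem ([ninɔdʒe] vs [ninɔgu]).
But 'fish' keeps [g] in both environments ([bifuge], [bifugu]), so there is no rule changing /g/ to [dʒ] before the 1SG.POSS suffix.
The alternation reflects depalatalization: palato-alveolar /tʃ/, /dʒ/ and /ʃ/ become [k], [g] and [s] when no front vowel follows. /dʒ/ is underlying.
From [benodʒe] the stem 'dog' is /benodʒ/; when no front vowel follows this yields [benogu].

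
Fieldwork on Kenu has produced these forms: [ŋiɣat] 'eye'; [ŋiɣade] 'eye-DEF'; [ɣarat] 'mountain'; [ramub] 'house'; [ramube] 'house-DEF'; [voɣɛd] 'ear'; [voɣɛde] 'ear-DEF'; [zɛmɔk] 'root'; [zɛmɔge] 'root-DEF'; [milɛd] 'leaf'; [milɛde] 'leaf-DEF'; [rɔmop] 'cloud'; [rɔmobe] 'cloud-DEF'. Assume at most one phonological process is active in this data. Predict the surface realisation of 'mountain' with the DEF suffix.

[ɣarade]

The stem for 'eye' ends in [t] in [ŋiɣat] but [d] in [ŋiɣade].
The stem 'leaf' ([milɛd], [milɛde]) shows [d] unchanged in both environments, so [d] cannot be basic with [t] derived in isolation.
The alternation reflects intervocalic voicing: voiceless stops become voiced between vowels. /t/ is underlying.
The one attested form of 'mountain', [ɣarat], shows underlying /ɣarat/. Applying the same rule between vowels gives [ɣarade].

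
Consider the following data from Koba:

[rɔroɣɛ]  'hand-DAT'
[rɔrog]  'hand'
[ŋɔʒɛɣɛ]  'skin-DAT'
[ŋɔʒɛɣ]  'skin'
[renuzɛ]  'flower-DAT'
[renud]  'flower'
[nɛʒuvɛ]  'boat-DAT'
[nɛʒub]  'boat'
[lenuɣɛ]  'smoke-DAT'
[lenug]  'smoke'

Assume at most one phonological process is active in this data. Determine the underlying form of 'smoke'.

/lenug/

The root 'smoke' surfaces as [lenuɣɛ] and [lenug], with a stem-final [ɣ] ~ [g] alternation.
But 'skin' keeps [ɣ] in both environments ([ŋɔʒɛɣɛ], [ŋɔʒɛɣ]), so there is no rule changing /ɣ/ to [g] in isolation.
The underlying segment must be /g/; voiced stops become fricatives between vowels, yielding [ɣ] there.
Hence 'smoke' is /lenug/ underlyingly.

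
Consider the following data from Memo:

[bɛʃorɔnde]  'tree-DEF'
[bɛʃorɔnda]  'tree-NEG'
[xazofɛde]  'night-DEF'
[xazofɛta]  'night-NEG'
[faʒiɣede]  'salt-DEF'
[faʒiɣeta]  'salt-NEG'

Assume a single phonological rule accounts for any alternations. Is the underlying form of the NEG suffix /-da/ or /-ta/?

The NEG suffix surfaces as [-da] and [-ta], depending on the final segment of the stem.
By contrast the DEF suffix keeps its initial [d] throughout — that segment must be underlying.
So the underlying form is /-ta/, and voiceless stops become voiced after a nasal.

/-ta/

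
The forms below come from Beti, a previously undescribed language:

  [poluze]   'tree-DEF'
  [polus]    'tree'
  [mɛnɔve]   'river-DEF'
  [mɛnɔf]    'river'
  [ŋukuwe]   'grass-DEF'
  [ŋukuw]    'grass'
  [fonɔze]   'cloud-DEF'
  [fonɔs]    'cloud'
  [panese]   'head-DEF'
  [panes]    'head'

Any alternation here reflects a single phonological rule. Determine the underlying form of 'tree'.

/poluz/

'tree' shows [z] ~ [s] at the end of the stem ([poluze] vs [polus]).
Compare 'head', with invariant [s] in [panese] and [panes]: an analysis with underlying /s/ and a rule producing [z] before the DEF suffix would wrongly predict alternation here too.
The alternation reflects word-final obstruent devoicing: voiced obstruents become voiceless word-finally. /z/ is underlying.
Hence 'tree' is /poluz/ underlyingly.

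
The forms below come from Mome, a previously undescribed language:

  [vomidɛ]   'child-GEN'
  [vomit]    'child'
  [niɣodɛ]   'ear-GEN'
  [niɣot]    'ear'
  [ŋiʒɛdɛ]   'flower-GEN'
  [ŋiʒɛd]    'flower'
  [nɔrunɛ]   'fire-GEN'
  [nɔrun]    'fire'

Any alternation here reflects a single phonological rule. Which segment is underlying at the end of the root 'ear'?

The stem for 'ear' ends in [d] in [niɣodɛ] but [t] in [niɣot].
If /d/ were underlying and a rule turned it into [t] in isolation, 'flower' would also alternate; but it has [d] in both [ŋiʒɛdɛ] and [ŋiʒɛd].
The alternation reflects intervocalic voicing: voiceless stops become voiced between vowels. /t/ is underlying.

/t/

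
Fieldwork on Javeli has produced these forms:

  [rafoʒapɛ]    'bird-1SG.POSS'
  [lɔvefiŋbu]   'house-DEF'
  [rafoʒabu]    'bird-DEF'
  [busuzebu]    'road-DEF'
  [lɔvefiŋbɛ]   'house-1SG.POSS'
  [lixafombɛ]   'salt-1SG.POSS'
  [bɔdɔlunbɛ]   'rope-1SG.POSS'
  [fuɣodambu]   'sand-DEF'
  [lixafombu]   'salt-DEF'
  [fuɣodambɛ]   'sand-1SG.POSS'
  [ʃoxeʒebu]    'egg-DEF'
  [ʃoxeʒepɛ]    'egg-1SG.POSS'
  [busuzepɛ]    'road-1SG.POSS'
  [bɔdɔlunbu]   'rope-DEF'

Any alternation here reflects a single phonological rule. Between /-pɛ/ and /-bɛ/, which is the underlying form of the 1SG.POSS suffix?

The 1SG.POSS morpheme has two allomorphs, [-bɛ] and [-pɛ].
The DEF suffix, which begins with [b], is invariant after every stem; so [b] is not altered by any rule here.
The 1SG.POSS suffix is therefore /-pɛ/ underlyingly, with post-nasal voicing: voiceless stops become voiced after a nasal.

/-pɛ/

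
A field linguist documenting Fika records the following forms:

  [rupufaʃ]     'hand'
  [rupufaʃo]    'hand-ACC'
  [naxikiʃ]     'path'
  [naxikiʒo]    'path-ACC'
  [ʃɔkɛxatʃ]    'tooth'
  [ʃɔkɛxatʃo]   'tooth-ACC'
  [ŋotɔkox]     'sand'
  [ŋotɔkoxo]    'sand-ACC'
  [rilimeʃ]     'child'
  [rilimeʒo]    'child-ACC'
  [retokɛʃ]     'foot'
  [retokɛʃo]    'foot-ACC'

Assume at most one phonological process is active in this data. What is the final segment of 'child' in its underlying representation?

The root 'child' surfaces as [rilimeʃ] and [rilimeʒo], with a stem-final [ʃ] ~ [ʒ] alternation.
But 'foot' keeps [ʃ] in both environments ([retokɛʃ], [retokɛʃo]), so there is no rule changing /ʃ/ to [ʒ] before the ACC suffix.
The alternation reflects word-final obstruent devoicing: voiced obstruents become voiceless word-finally. /ʒ/ is underlying.

/ʒ/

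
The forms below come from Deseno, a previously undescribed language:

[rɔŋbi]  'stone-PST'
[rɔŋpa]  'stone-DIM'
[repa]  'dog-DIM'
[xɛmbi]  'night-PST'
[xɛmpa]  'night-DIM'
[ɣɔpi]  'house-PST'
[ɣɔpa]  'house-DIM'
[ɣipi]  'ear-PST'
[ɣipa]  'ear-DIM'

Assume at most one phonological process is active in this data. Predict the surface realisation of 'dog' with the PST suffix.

[repi]

The PST suffix surfaces as [-bi] and [-pi], depending on the final segment of the stem.
By contrast the DIM suffix keeps its initial [p] throughout — that segment must be underlying.
So the underlying form is /-bi/, and voiced stops become voiceless after a vowel.
After 'dog', which ends in a vowel, the suffix surfaces as [-pi], giving [repi].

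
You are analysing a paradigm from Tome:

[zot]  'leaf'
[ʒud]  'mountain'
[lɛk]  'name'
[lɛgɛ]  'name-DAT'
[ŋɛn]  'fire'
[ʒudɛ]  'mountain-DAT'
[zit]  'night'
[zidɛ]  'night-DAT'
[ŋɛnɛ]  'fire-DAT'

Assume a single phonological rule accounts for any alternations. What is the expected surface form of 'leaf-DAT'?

'night' shows [d] ~ [t] at the end of the stem ([zidɛ] vs [zit]).
If /d/ were underlying and a rule turned it into [t] in isolation, 'mountain' would also alternate; but it has [d] in both [ʒudɛ] and [ʒud].
Therefore /t/ is basic and [d] is derived by intervocalic voicing (voiceless stops become voiced between vowels).
From [zot] the stem 'leaf' is /zot/; between vowels this yields [zodɛ].

[zodɛ]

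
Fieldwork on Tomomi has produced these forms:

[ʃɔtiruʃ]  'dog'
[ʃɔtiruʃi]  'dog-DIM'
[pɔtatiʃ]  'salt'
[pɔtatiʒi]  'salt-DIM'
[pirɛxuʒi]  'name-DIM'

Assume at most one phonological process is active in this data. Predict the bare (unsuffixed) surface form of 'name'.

The stem for 'salt' ends in [ʃ] in [pɔtatiʃ] but [ʒ] in [pɔtatiʒi].
If /ʃ/ were underlying and a rule turned it into [ʒ] before the DIM suffix, 'dog' would also alternate; but it has [ʃ] in both [ʃɔtiruʃ] and [ʃɔtiruʃi].
The underlying segment must be /ʒ/; voiced obstruents become voiceless word-finally, yielding [ʃ] there.
The one attested form of 'name', [pirɛxuʒi], shows underlying /pirɛxuʒ/. Applying the same rule word-finally gives [pirɛxuʃ].

[pirɛxuʃ]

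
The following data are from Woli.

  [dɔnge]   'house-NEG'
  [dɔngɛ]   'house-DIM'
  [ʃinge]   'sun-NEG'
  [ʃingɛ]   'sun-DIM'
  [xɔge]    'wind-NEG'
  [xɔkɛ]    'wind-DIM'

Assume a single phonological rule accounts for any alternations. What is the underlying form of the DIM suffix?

/-kɛ/

The DIM suffix surfaces as [-gɛ] and [-kɛ], depending on the final segment of the stem.
By contrast the NEG suffix keeps its initial [g] throughout — that segment must be underlying.
So the underlying form is /-kɛ/, and voiceless stops become voiced after a nasal.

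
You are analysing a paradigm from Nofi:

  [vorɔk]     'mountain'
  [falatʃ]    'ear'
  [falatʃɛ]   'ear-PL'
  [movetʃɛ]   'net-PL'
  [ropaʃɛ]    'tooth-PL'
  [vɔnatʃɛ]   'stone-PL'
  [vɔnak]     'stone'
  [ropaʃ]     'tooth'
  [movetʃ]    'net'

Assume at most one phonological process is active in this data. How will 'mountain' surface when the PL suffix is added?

The root 'stone' surfaces as [vɔnak] and [vɔnatʃɛ], with a stem-final [k] ~ [tʃ] alternation.
Compare 'ear', with invariant [tʃ] in [falatʃ] and [falatʃɛ]: an analysis with underlying /tʃ/ and a rule producing [k] in isolation would wrongly predict alternation here too.
The alternation reflects palatalization before a front vowel: /k/ becomes palato-alveolar [tʃ] before a front vowel. /k/ is underlying.
The one attested form of 'mountain', [vorɔk], shows underlying /vorɔk/. Applying the same rule before a front vowel gives [vorɔtʃɛ].

[vorɔtʃɛ]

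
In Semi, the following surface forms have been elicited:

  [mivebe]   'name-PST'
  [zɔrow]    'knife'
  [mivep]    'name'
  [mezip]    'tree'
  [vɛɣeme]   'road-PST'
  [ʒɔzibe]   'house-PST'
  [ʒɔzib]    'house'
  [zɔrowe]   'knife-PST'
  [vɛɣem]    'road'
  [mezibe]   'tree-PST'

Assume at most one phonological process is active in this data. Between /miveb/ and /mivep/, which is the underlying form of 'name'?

In [mivep] and [mivebe] the final segment of 'name' alternates: [p] ~ [b].
Compare 'house', with invariant [b] in [ʒɔzib] and [ʒɔzibe]: an analysis with underlying /b/ and a rule producing [p] in isolation would wrongly predict alternation here too.
The alternation reflects intervocalic voicing: voiceless stops become voiced between vowels. /p/ is underlying.

/mivep/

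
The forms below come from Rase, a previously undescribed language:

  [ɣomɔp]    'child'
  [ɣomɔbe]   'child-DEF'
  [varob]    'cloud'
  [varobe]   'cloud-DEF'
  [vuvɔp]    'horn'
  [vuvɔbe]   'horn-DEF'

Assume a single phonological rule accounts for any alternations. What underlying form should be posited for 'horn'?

'horn' shows [p] ~ [b] at the end of the stem ([vuvɔp] vs [vuvɔbe]).
If /b/ were underlying and a rule turned it into [p] in isolation, 'cloud' would also alternate; but it has [b] in both [varob] and [varobe].
The alternation reflects intervocalic voicing: voiceless stops become voiced between vowels. /p/ is underlying.

/vuvɔp/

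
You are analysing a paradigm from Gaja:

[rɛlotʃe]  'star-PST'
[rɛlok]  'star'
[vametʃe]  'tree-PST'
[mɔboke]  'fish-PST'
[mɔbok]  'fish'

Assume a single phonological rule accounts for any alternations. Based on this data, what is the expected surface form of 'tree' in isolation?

[vamek]

In [rɛlotʃe] and [rɛlok] the final segment of 'star' alternates: [tʃ] ~ [k].
If /k/ were underlying and a rule turned it into [tʃ] before the PST suffix, 'fish' would also alternate; but it has [k] in both [mɔboke] and [mɔbok].
The alternation reflects depalatalization: palato-alveolar /tʃ/ becomes [k] when no front vowel follows. /tʃ/ is underlying.
The one attested form of 'tree', [vametʃe], shows underlying /vametʃ/. Applying the same rule when no front vowel follows gives [vamek].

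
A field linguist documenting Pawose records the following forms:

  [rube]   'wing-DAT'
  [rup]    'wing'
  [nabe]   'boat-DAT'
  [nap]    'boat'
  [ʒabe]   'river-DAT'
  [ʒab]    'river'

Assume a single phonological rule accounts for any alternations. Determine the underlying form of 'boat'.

/nap/

The root 'boat' surfaces as [nabe] and [nap], with a stem-final [b] ~ [p] alternation.
Compare 'river', with invariant [b] in [ʒabe] and [ʒab]: an analysis with underlying /b/ and a rule producing [p] in isolation would wrongly predict alternation here too.
The alternation reflects intervocalic voicing: voiceless stops become voiced between vowels. /p/ is underlying.
The underlying form of 'boat' is therefore /nap/.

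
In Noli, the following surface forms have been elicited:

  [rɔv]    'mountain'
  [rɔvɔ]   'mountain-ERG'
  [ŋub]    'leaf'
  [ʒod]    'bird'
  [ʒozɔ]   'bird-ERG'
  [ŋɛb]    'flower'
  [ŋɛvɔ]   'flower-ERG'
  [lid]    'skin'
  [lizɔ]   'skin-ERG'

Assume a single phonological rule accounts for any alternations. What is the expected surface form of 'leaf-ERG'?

The stem for 'flower' ends in [b] in [ŋɛb] but [v] in [ŋɛvɔ].
If /v/ were underlying and a rule turned it into [b] in isolation, 'mountain' would also alternate; but it has [v] in both [rɔv] and [rɔvɔ].
So /b/ is underlying, and a rule of intervocalic spirantization — voiced stops become fricatives between vowels — gives [v].
The one attested form of 'leaf', [ŋub], shows underlying /ŋub/. Applying the same rule between vowels gives [ŋuvɔ].

[ŋuvɔ]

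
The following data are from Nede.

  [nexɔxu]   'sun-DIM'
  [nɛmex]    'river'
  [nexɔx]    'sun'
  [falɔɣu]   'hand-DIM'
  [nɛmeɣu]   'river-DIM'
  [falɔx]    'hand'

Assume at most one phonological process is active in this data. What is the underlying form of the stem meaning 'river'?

/nɛmeɣ/

The root 'river' surfaces as [nɛmeɣu] and [nɛmex], with a stem-final [ɣ] ~ [x] alternation.
If /x/ were underlying and a rule turned it into [ɣ] before the DIM suffix, 'sun' would also alternate; but it has [x] in both [nexɔxu] and [nexɔx].
So /ɣ/ is underlying, and a rule of word-final obstruent devoicing — voiced obstruents become voiceless word-finally — gives [x].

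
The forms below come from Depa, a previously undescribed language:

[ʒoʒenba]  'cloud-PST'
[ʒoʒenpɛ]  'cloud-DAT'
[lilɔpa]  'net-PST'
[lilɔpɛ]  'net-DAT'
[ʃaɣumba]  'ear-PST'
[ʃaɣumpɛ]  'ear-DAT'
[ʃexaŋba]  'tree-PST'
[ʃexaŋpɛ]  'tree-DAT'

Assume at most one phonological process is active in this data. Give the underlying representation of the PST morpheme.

The PST morpheme has two allomorphs, [-ba] and [-pa].
The DAT suffix, which begins with [p], is invariant after every stem; so [p] is not altered by any rule here.
The PST suffix is therefore /-ba/ underlyingly, with post-vocalic devoicing: voiced stops become voiceless after a vowel.

/-ba/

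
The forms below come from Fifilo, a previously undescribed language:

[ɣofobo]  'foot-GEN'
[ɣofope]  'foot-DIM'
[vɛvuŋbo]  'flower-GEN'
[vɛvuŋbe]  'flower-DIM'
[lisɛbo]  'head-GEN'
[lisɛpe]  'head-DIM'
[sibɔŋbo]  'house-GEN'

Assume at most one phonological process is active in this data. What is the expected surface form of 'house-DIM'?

[sibɔŋbe]

The DIM suffix surfaces as [-be] and [-pe], depending on the final segment of the stem.
By contrast the GEN suffix keeps its initial [b] throughout — that segment must be underlying.
The DIM suffix is therefore /-pe/ underlyingly, with post-nasal voicing: voiceless stops become voiced after a nasal.
After 'house', which ends in a nasal, the suffix surfaces as [-be], giving [sibɔŋbe].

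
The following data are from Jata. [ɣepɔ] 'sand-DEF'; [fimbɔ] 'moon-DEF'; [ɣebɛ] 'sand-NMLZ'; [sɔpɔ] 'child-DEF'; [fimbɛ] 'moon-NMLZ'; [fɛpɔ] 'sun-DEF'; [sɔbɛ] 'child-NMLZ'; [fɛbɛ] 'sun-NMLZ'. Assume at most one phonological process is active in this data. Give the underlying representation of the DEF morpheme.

The DEF suffix surfaces as [-bɔ] and [-pɔ], depending on the final segment of the stem.
The NMLZ suffix, which begins with [b], is invariant after every stem; so [b] is not altered by any rule here.
The DEF suffix is therefore /-pɔ/ underlyingly, with post-nasal voicing: voiceless stops become voiced after a nasal.

/-pɔ/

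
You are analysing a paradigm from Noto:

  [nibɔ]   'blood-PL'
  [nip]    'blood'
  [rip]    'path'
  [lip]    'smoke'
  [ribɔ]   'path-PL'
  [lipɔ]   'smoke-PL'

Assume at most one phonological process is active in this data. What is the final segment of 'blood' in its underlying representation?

In [nip] and [nibɔ] the final segment of 'blood' alternates: [p] ~ [b].
If /p/ were underlying and a rule turned it into [b] before the PL suffix, 'smoke' would also alternate; but it has [p] in both [lip] and [lipɔ].
Therefore /b/ is basic and [p] is derived by word-final obstruent devoicing (voiced obstruents become voiceless word-finally).

/b/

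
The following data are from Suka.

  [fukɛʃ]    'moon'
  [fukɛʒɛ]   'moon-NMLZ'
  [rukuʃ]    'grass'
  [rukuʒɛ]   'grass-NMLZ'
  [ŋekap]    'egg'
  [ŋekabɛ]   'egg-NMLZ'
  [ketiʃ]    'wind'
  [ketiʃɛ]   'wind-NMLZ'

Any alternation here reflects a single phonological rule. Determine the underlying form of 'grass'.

/rukuʒ/

The stem for 'grass' ends in [ʃ] in [rukuʃ] but [ʒ] in [rukuʒɛ].
Compare 'wind', with invariant [ʃ] in [ketiʃ] and [ketiʃɛ]: an analysis with underlying /ʃ/ and a rule producing [ʒ] before the NMLZ suffix would wrongly predict alternation here too.
Therefore /ʒ/ is basic and [ʃ] is derived by word-final obstruent devoicing (voiced obstruents become voiceless word-finally).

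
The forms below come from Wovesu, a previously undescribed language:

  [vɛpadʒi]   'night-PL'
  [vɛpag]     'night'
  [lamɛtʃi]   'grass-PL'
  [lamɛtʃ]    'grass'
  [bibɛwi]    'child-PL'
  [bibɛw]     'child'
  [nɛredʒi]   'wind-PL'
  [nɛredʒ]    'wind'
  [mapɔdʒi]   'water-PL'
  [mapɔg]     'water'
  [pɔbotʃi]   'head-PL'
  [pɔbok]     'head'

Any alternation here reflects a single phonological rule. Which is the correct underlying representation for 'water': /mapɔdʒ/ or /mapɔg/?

The root 'water' surfaces as [mapɔdʒi] and [mapɔg], with a stem-final [dʒ] ~ [g] alternation.
But 'wind' keeps [dʒ] in both environments ([nɛredʒi], [nɛredʒ]), so there is no rule changing /dʒ/ to [g] in isolation.
The underlying segment must be /g/; /k/ and /g/ become palato-alveolar [tʃ] and [dʒ] before a front vowel, yielding [dʒ] there.

/mapɔg/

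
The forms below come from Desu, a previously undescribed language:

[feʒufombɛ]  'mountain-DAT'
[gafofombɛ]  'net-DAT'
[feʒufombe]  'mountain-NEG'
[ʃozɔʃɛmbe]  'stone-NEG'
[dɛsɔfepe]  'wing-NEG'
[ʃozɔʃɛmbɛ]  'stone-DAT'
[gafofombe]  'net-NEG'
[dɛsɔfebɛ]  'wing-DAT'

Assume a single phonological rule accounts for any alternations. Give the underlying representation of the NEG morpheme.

/-pe/

The NEG morpheme has two allomorphs, [-be] and [-pe].
By contrast the DAT suffix keeps its initial [b] throughout — that segment must be underlying.
The NEG suffix is therefore /-pe/ underlyingly, with post-nasal voicing: voiceless stops become voiced after a nasal.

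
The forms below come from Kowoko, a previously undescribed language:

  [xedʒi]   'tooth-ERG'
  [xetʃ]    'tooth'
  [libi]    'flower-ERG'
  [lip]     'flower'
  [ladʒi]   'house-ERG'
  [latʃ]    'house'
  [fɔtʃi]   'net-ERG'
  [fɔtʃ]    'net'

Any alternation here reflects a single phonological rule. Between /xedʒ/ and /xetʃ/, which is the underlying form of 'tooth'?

The stem for 'tooth' ends in [dʒ] in [xedʒi] but [tʃ] in [xetʃ].
If /tʃ/ were underlying and a rule turned it into [dʒ] before the ERG suffix, 'net' would also alternate; but it has [tʃ] in both [fɔtʃi] and [fɔtʃ].
The underlying segment must be /dʒ/; voiced obstruents become voiceless word-finally, yielding [tʃ] there.

/xedʒ/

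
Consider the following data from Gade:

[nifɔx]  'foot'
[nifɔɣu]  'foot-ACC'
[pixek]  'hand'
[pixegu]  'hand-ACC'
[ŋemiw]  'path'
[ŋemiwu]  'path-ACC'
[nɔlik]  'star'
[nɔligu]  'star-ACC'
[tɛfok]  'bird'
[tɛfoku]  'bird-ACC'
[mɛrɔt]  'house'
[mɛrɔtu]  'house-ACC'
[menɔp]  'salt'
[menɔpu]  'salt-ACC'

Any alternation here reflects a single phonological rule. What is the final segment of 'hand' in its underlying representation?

/g/

The root 'hand' surfaces as [pixek] and [pixegu], with a stem-final [k] ~ [g] alternation.
The stem 'bird' ([tɛfok], [tɛfoku]) shows [k] unchanged in both environments, so [k] cannot be basic with [g] derived before the ACC suffix.
Therefore /g/ is basic and [k] is derived by word-final obstruent devoicing (voiced obstruents become voiceless word-finally).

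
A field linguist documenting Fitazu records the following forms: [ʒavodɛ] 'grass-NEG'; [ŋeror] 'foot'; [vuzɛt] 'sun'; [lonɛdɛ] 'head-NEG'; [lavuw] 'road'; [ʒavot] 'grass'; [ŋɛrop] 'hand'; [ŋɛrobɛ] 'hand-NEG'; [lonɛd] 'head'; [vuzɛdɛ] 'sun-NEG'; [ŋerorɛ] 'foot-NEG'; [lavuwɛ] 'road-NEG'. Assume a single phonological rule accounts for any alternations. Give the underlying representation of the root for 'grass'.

/ʒavot/

'grass' shows [t] ~ [d] at the end of the stem ([ʒavot] vs [ʒavodɛ]).
Compare 'head', with invariant [d] in [lonɛd] and [lonɛdɛ]: an analysis with underlying /d/ and a rule producing [t] in isolation would wrongly predict alternation here too.
So /t/ is underlying, and a rule of intervocalic voicing — voiceless stops become voiced between vowels — gives [d].
Hence 'grass' is /ʒavot/ underlyingly.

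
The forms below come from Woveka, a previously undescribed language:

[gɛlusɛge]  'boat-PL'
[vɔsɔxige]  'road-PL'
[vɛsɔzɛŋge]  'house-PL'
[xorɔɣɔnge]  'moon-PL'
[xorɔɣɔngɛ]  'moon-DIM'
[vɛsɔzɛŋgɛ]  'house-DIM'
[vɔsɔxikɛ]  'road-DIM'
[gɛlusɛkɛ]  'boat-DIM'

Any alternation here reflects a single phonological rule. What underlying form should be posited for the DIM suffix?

The DIM suffix surfaces as [-gɛ] and [-kɛ], depending on the final segment of the stem.
The PL suffix, which begins with [g], is invariant after every stem; so [g] is not altered by any rule here.
The DIM suffix is therefore /-kɛ/ underlyingly, with post-nasal voicing: voiceless stops become voiced after a nasal.

/-kɛ/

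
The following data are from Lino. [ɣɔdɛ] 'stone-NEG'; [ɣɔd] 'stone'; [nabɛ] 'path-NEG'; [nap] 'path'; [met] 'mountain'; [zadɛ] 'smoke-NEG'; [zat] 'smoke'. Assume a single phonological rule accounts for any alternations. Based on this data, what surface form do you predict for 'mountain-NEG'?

[medɛ]

The stem for 'smoke' ends in [d] in [zadɛ] but [t] in [zat].
If /d/ were underlying and a rule turned it into [t] in isolation, 'stone' would also alternate; but it has [d] in both [ɣɔdɛ] and [ɣɔd].
So /t/ is underlying, and a rule of intervocalic voicing — voiceless stops become voiced between vowels — gives [d].
The one attested form of 'mountain', [met], shows underlying /met/. Applying the same rule between vowels gives [medɛ].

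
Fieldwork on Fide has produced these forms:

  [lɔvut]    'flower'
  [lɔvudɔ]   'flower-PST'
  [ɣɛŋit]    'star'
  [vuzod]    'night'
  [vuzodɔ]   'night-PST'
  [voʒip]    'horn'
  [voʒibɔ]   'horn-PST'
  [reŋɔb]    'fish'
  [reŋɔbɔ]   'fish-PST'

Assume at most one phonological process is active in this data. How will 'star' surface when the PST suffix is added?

In [lɔvut] and [lɔvudɔ] the final segment of 'flower' alternates: [t] ~ [d].
The stem 'night' ([vuzod], [vuzodɔ]) shows [d] unchanged in both environments, so [d] cannot be basic with [t] derived in isolation.
The alternation reflects intervocalic voicing: voiceless stops become voiced between vowels. /t/ is underlying.
The one attested form of 'star', [ɣɛŋit], shows underlying /ɣɛŋit/. Applying the same rule between vowels gives [ɣɛŋidɔ].

[ɣɛŋidɔ]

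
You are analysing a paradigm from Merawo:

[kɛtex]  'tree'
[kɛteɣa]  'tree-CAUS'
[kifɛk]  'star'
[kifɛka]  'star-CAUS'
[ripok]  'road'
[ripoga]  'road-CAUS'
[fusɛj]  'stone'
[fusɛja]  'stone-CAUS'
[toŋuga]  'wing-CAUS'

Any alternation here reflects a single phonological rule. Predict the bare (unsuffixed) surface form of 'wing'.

'road' shows [k] ~ [g] at the end of the stem ([ripok] vs [ripoga]).
The stem 'star' ([kifɛk], [kifɛka]) shows [k] unchanged in both environments, so [k] cannot be basic with [g] derived before the CAUS suffix.
So /g/ is underlying, and a rule of word-final obstruent devoicing — voiced obstruents become voiceless word-finally — gives [k].
The one attested form of 'wing', [toŋuga], shows underlying /toŋug/. Applying the same rule word-finally gives [toŋuk].

[toŋuk]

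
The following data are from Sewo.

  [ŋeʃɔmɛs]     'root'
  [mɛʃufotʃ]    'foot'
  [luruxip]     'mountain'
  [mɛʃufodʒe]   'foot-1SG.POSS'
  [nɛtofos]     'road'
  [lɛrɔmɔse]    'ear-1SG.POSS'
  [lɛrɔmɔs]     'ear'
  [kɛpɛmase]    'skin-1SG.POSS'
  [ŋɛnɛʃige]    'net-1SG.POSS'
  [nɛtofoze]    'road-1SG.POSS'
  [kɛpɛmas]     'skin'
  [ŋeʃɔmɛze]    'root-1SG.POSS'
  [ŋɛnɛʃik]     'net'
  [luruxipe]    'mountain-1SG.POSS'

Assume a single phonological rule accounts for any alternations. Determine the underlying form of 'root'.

/ŋeʃɔmɛz/

In [ŋeʃɔmɛze] and [ŋeʃɔmɛs] the final segment of 'root' alternates: [z] ~ [s].
If /s/ were underlying and a rule turned it into [z] before the 1SG.POSS suffix, 'ear' would also alternate; but it has [s] in both [lɛrɔmɔse] and [lɛrɔmɔs].
The underlying segment must be /z/; voiced obstruents become voiceless word-finally, yielding [s] there.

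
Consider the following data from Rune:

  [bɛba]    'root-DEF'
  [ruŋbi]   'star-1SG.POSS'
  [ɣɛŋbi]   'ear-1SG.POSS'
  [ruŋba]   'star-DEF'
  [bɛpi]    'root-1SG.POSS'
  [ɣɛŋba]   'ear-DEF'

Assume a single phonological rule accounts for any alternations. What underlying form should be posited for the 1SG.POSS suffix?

/-pi/

The 1SG.POSS morpheme has two allomorphs, [-bi] and [-pi].
By contrast the DEF suffix keeps its initial [b] throughout — that segment must be underlying.
So the underlying form is /-pi/, and voiceless stops become voiced after a nasal.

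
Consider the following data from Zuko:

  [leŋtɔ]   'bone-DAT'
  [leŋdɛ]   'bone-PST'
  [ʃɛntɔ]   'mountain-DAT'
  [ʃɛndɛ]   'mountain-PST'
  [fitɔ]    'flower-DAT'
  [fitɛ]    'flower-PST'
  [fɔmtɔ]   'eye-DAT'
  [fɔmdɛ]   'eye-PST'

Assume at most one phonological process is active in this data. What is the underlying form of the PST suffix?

The PST suffix surfaces as [-dɛ] and [-tɛ], depending on the final segment of the stem.
By contrast the DAT suffix keeps its initial [t] throughout — that segment must be underlying.
The PST suffix is therefore /-dɛ/ underlyingly, with post-vocalic devoicing: voiced stops become voiceless after a vowel.

/-dɛ/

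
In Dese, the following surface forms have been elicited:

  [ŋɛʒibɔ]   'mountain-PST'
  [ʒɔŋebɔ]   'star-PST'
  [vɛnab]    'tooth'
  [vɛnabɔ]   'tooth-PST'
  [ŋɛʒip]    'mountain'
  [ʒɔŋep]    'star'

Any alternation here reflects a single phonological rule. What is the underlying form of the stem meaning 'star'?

In [ʒɔŋebɔ] and [ʒɔŋep] the final segment of 'star' alternates: [b] ~ [p].
If /b/ were underlying and a rule turned it into [p] in isolation, 'tooth' would also alternate; but it has [b] in both [vɛnabɔ] and [vɛnab].
So /p/ is underlying, and a rule of intervocalic voicing — voiceless stops become voiced between vowels — gives [b].
The underlying form of 'star' is therefore /ʒɔŋep/.

/ʒɔŋep/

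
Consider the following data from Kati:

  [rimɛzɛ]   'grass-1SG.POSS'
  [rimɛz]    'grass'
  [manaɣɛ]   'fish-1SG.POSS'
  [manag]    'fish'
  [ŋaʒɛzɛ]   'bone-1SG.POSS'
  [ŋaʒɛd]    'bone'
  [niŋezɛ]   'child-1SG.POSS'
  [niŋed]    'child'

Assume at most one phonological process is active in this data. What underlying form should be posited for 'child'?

'child' shows [z] ~ [d] at the end of the stem ([niŋezɛ] vs [niŋed]).
If /z/ were underlying and a rule turned it into [d] in isolation, 'grass' would also alternate; but it has [z] in both [rimɛzɛ] and [rimɛz].
So /d/ is underlying, and a rule of intervocalic spirantization — voiced stops become fricatives between vowels — gives [z].
The underlying form of 'child' is therefore /niŋed/.

/niŋed/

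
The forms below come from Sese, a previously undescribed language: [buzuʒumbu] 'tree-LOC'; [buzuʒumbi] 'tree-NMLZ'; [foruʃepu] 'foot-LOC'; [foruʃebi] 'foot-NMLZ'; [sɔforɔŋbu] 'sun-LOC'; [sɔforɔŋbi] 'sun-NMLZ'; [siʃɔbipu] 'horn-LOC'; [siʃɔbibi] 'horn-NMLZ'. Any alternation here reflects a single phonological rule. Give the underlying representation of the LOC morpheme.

/-pu/

The LOC suffix surfaces as [-bu] and [-pu], depending on the final segment of the stem.
The NMLZ suffix, which begins with [b], is invariant after every stem; so [b] is not altered by any rule here.
So the underlying form is /-pu/, and voiceless stops become voiced after a nasal.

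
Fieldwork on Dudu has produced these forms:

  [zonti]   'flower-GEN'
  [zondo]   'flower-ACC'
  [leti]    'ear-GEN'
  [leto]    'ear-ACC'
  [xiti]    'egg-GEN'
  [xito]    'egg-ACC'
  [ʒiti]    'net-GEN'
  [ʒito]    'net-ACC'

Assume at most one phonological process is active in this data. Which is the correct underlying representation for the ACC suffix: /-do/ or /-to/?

The ACC morpheme has two allomorphs, [-do] and [-to].
The GEN suffix, which begins with [t], is invariant after every stem; so [t] is not altered by any rule here.
The ACC suffix is therefore /-do/ underlyingly, with post-vocalic devoicing: voiced stops become voiceless after a vowel.

/-do/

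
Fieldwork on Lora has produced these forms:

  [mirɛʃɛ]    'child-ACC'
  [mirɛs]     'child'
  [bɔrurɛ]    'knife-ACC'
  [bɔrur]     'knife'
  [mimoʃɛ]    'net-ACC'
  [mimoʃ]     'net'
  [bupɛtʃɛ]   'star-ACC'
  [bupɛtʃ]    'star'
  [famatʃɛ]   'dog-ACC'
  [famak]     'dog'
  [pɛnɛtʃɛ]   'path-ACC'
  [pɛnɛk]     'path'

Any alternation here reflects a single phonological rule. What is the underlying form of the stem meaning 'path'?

/pɛnɛk/

The root 'path' surfaces as [pɛnɛtʃɛ] and [pɛnɛk], with a stem-final [tʃ] ~ [k] alternation.
Compare 'star', with invariant [tʃ] in [bupɛtʃɛ] and [bupɛtʃ]: an analysis with underlying /tʃ/ and a rule producing [k] in isolation would wrongly predict alternation here too.
The underlying segment must be /k/; /k/ and /s/ become palato-alveolar [tʃ] and [ʃ] before a front vowel, yielding [tʃ] there.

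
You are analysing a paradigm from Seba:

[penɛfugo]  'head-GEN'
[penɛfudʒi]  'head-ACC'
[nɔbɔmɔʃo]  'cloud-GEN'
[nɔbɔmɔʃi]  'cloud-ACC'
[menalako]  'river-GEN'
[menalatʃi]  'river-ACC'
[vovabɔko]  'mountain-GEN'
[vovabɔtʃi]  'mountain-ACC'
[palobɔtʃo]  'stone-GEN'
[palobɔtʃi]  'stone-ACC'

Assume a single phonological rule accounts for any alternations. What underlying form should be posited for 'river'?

The stem for 'river' ends in [k] in [menalako] but [tʃ] in [menalatʃi].
If /tʃ/ were underlying and a rule turned it into [k] before the GEN suffix, 'stone' would also alternate; but it has [tʃ] in both [palobɔtʃo] and [palobɔtʃi].
So /k/ is underlying, and a rule of palatalization before a front vowel — /k/ and /g/ become palato-alveolar [tʃ] and [dʒ] before a front vowel — gives [tʃ].

/menalak/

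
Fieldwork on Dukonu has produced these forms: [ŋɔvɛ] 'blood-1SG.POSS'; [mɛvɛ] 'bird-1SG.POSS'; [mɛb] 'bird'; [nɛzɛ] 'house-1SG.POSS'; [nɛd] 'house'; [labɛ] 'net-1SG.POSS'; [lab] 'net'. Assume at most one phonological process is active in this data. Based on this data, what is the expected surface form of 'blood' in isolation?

The stem for 'bird' ends in [v] in [mɛvɛ] but [b] in [mɛb].
If /b/ were underlying and a rule turned it into [v] before the 1SG.POSS suffix, 'net' would also alternate; but it has [b] in both [labɛ] and [lab].
So /v/ is underlying, and a rule of word-final hardening — voiced fricatives become stops word-finally — gives [b].
The one attested form of 'blood', [ŋɔvɛ], shows underlying /ŋɔv/. Applying the same rule word-finally gives [ŋɔb].

[ŋɔb]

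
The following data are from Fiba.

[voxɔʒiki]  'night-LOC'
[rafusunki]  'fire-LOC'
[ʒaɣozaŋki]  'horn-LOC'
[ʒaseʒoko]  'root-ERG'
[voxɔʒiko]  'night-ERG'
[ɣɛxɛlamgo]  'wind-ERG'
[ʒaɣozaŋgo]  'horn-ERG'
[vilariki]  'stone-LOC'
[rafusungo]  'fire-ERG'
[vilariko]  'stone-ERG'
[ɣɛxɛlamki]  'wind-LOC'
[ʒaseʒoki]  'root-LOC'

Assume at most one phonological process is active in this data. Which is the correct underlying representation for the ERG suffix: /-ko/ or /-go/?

The ERG suffix surfaces as [-go] and [-ko], depending on the final segment of the stem.
The LOC suffix, which begins with [k], is invariant after every stem; so [k] is not altered by any rule here.
So the underlying form is /-go/, and voiced stops become voiceless after a vowel.

/-go/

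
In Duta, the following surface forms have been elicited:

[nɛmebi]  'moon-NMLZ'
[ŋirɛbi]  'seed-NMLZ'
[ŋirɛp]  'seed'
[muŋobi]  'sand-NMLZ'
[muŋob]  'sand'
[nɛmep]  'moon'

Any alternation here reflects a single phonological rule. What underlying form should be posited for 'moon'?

The stem for 'moon' ends in [b] in [nɛmebi] but [p] in [nɛmep].
The stem 'sand' ([muŋobi], [muŋob]) shows [b] unchanged in both environments, so [b] cannot be basic with [p] derived in isolation.
The underlying segment must be /p/; voiceless stops become voiced between vowels, yielding [b] there.
The underlying form of 'moon' is therefore /nɛmep/.

/nɛmep/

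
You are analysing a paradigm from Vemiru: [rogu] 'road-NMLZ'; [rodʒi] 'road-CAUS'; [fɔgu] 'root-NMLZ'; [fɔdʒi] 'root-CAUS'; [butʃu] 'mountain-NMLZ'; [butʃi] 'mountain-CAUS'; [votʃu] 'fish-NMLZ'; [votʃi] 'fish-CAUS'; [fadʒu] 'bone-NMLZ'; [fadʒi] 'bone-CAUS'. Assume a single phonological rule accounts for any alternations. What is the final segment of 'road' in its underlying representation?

The stem for 'road' ends in [g] in [rogu] but [dʒ] in [rodʒi].
Compare 'bone', with invariant [dʒ] in [fadʒu] and [fadʒi]: an analysis with underlying /dʒ/ and a rule producing [g] before the NMLZ suffix would wrongly predict alternation here too.
The underlying segment must be /g/; /g/ becomes palato-alveolar [dʒ] before a front vowel, yielding [dʒ] there.

/g/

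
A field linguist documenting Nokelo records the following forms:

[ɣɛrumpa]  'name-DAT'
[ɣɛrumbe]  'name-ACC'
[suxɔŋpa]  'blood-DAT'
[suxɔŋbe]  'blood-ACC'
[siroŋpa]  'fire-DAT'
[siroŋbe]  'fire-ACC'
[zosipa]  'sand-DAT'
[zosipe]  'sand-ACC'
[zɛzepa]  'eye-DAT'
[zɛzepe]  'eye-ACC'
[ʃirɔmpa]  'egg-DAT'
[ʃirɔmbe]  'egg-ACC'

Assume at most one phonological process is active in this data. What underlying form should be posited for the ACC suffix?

The ACC suffix surfaces as [-be] and [-pe], depending on the final segment of the stem.
The DAT suffix, which begins with [p], is invariant after every stem; so [p] is not altered by any rule here.
So the underlying form is /-be/, and voiced stops become voiceless after a vowel.

/-be/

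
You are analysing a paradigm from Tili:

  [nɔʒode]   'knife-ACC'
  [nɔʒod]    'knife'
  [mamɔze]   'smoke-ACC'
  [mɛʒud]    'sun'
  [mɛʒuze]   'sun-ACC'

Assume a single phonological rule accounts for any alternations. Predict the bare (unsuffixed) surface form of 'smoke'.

The root 'sun' surfaces as [mɛʒud] and [mɛʒuze], with a stem-final [d] ~ [z] alternation.
Compare 'knife', with invariant [d] in [nɔʒod] and [nɔʒode]: an analysis with underlying /d/ and a rule producing [z] before the ACC suffix would wrongly predict alternation here too.
Therefore /z/ is basic and [d] is derived by word-final hardening (voiced fricatives become stops word-finally).
From [mamɔze] the stem 'smoke' is /mamɔz/; word-finally this yields [mamɔd].

[mamɔd]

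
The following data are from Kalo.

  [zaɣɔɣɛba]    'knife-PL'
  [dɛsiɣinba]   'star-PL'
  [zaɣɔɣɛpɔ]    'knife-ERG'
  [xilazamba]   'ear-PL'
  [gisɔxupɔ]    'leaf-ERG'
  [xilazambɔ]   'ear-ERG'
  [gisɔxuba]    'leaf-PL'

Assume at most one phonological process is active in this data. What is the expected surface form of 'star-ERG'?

The ERG morpheme has two allomorphs, [-bɔ] and [-pɔ].
The PL suffix, which begins with [b], is invariant after every stem; so [b] is not altered by any rule here.
So the underlying form is /-pɔ/, and voiceless stops become voiced after a nasal.
After 'star', which ends in a nasal, the suffix surfaces as [-bɔ], giving [dɛsiɣinbɔ].

[dɛsiɣinbɔ]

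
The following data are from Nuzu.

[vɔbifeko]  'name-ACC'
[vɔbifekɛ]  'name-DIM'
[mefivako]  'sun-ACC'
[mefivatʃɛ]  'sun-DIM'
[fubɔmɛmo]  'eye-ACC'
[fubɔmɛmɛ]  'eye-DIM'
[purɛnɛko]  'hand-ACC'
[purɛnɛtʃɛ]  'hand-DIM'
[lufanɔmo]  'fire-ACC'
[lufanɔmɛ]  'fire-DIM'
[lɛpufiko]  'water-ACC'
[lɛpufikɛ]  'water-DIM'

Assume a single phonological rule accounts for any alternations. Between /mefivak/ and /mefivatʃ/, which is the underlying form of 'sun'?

'sun' shows [k] ~ [tʃ] at the end of the stem ([mefivako] vs [mefivatʃɛ]).
The stem 'water' ([lɛpufiko], [lɛpufikɛ]) shows [k] unchanged in both environments, so [k] cannot be basic with [tʃ] derived before the DIM suffix.
The alternation reflects depalatalization: palato-alveolar /tʃ/ becomes [k] when no front vowel follows. /tʃ/ is underlying.

/mefivatʃ/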